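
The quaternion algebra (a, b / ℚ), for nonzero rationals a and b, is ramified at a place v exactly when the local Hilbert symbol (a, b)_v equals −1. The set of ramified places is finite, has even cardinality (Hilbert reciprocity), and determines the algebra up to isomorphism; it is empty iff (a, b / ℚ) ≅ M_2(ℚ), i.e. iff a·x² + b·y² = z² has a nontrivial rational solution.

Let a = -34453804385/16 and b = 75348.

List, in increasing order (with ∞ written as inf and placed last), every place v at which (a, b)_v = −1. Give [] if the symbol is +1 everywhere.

Mod squares: a ≡ -65, b ≡ 2093. Check v ∈ {∞, 2, 3, 5, 7, 11, 13, 23}.
v=23: a=23^2·(≡13), b=23^1·(≡10) mod 23; (13|23)=+1, (10|23)=-1; (−1)^{2·1·11}·(+1)^1·(-1)^2 = +1.
v=5: a=5^1·(≡3), b=5^0·(≡3) mod 5; (3|5)=-1, (3|5)=-1; (−1)^{1·0·2}·(-1)^0·(-1)^1 = -1.
v=7: a=7^2·(≡6), b=7^1·(≡5) mod 7; (6|7)=-1, (5|7)=-1; (−1)^{2·1·3}·(-1)^1·(-1)^2 = -1.
v=∞: -65 < 0 and 2093 > 0  ⇒  (a,b)_∞ = +1.
v=13: a=13^3·(≡11), b=13^1·(≡11) mod 13; (11|13)=-1, (11|13)=-1; (−1)^{3·1·6}·(-1)^1·(-1)^3 = +1.
v=11: a=11^2·(≡4), b=11^0·(≡9) mod 11; (4|11)=+1, (9|11)=+1; (−1)^{2·0·5}·(+1)^0·(+1)^2 = +1.
v=3: a=3^0·(≡1), b=3^2·(≡2) mod 3; (1|3)=+1, (2|3)=-1; (−1)^{0·2·1}·(+1)^2·(-1)^0 = +1.
v=2: v_2(a)=-4, v_2(b)=2; units ≡ 7, 5 (mod 8); ε·ε+αω+βω = 1·0+-4·1+2·0 ≡ 0  ⇒  (a,b)_2 = +1.
(-65, 2093 / ℚ) ramifies at {5, 7}: a division algebra.

[5, 7]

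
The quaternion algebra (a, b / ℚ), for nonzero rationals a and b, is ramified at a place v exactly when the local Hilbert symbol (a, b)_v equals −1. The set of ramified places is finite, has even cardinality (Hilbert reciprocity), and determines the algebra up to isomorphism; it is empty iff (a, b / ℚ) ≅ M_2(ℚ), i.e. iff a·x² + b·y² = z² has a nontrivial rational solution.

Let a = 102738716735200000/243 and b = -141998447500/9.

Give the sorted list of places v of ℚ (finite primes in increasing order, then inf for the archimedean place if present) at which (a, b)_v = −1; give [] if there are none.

Mod squares: a ≡ 1785, b ≡ -19. Check v ∈ {∞, 2, 3, 5, 7, 13, 17, 19}.
v=2: v_2(a)=8, v_2(b)=2; units ≡ 1, 5 (mod 8); ε·ε+αω+βω = 0·0+8·1+2·0 ≡ 0  ⇒  (a,b)_2 = +1.
v=5: a=5^5·(≡3), b=5^4·(≡1) mod 5; (3|5)=-1, (1|5)=+1; (−1)^{5·4·2}·(-1)^4·(+1)^5 = +1.
v=19: a=19^4·(≡14), b=19^3·(≡10) mod 19; (14|19)=-1, (10|19)=-1; (−1)^{4·3·9}·(-1)^3·(-1)^4 = -1.
v=13: a=13^2·(≡3), b=13^2·(≡2) mod 13; (3|13)=+1, (2|13)=-1; (−1)^{2·2·6}·(+1)^2·(-1)^2 = +1.
v=17: a=17^1·(≡5), b=17^0·(≡2) mod 17; (5|17)=-1, (2|17)=+1; (−1)^{1·0·8}·(-1)^0·(+1)^1 = +1.
v=7: a=7^3·(≡6), b=7^2·(≡4) mod 7; (6|7)=-1, (4|7)=+1; (−1)^{3·2·3}·(-1)^2·(+1)^3 = +1.
v=∞: 1785 > 0 and -19 < 0  ⇒  (a,b)_∞ = +1.
v=3: a=3^-5·(≡1), b=3^-2·(≡2) mod 3; (1|3)=+1, (2|3)=-1; (−1)^{-5·-2·1}·(+1)^-2·(-1)^-5 = -1.
Ram(1785, -19) = {3, 19}; no ℚ_3-point on the conic.

[3, 19]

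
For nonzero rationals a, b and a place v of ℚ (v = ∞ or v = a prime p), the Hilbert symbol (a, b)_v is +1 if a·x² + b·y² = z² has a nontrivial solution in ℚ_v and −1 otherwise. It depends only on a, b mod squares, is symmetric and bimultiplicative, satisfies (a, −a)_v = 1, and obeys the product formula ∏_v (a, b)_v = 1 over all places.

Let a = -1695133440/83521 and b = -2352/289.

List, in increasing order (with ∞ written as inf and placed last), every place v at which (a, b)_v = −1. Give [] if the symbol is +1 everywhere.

Mod squares: a ≡ -15015, b ≡ -3. Check v ∈ {∞, 2, 3, 5, 7, 11, 13, 17}.
v=11: a=11^1·(≡7), b=11^0·(≡8) mod 11; (7|11)=-1, (8|11)=-1; (−1)^{1·0·5}·(-1)^0·(-1)^1 = -1.
v=5: a=5^1·(≡2), b=5^0·(≡2) mod 5; (2|5)=-1, (2|5)=-1; (−1)^{1·0·2}·(-1)^0·(-1)^1 = -1.
v=3: a=3^3·(≡2), b=3^1·(≡2) mod 3; (2|3)=-1, (2|3)=-1; (−1)^{3·1·1}·(-1)^1·(-1)^3 = -1.
v=13: a=13^1·(≡11), b=13^0·(≡9) mod 13; (11|13)=-1, (9|13)=+1; (−1)^{1·0·6}·(-1)^0·(+1)^1 = +1.
v=7: a=7^3·(≡1), b=7^2·(≡4) mod 7; (1|7)=+1, (4|7)=+1; (−1)^{3·2·3}·(+1)^2·(+1)^3 = +1.
v=2: v_2(a)=8, v_2(b)=4; units ≡ 1, 5 (mod 8); ε·ε+αω+βω = 0·0+8·1+4·0 ≡ 0  ⇒  (a,b)_2 = +1.
v=∞: -15015 < 0 and -3 < 0  ⇒  (a,b)_∞ = -1.
v=17: a=17^-4·(≡4), b=17^-2·(≡11) mod 17; (4|17)=+1, (11|17)=-1; (−1)^{-4·-2·8}·(+1)^-2·(-1)^-4 = +1.
(-15015, -3 / ℚ) ramifies at {3, 5, 11, ∞}: a division algebra.

[3, 5, 11, inf]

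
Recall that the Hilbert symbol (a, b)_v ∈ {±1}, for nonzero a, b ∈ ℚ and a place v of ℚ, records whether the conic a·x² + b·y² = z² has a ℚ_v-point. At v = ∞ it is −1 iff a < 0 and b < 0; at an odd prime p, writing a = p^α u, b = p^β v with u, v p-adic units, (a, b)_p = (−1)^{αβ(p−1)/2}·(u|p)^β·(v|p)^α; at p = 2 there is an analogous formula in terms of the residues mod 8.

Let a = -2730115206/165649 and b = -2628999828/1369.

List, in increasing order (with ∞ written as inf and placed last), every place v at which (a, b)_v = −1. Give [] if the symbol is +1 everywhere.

[2, 3, 7, inf]

Mod squares: a ≡ -10374, b ≡ -133. Check v ∈ {∞, 2, 3, 7, 11, 13, 19, 37}.
v=3: a=3^7·(≡1), b=3^4·(≡2) mod 3; (1|3)=+1, (2|3)=-1; (−1)^{7·4·1}·(+1)^4·(-1)^7 = -1.
v=13: a=13^1·(≡5), b=13^2·(≡1) mod 13; (5|13)=-1, (1|13)=+1; (−1)^{1·2·6}·(-1)^2·(+1)^1 = +1.
v=11: a=11^-2·(≡10), b=11^0·(≡8) mod 11; (10|11)=-1, (8|11)=-1; (−1)^{-2·0·5}·(-1)^0·(-1)^-2 = +1.
v=∞: -10374 < 0 and -133 < 0  ⇒  (a,b)_∞ = -1.
v=2: v_2(a)=1, v_2(b)=2; units ≡ 5, 3 (mod 8); ε·ε+αω+βω = 0·1+1·1+2·1 ≡ 1  ⇒  (a,b)_2 = -1.
v=37: a=37^-2·(≡2), b=37^-2·(≡22) mod 37; (2|37)=-1, (22|37)=-1; (−1)^{-2·-2·18}·(-1)^-2·(-1)^-2 = +1.
v=7: a=7^1·(≡1), b=7^1·(≡4) mod 7; (1|7)=+1, (4|7)=+1; (−1)^{1·1·3}·(+1)^1·(+1)^1 = -1.
v=19: a=19^3·(≡5), b=19^3·(≡14) mod 19; (5|19)=+1, (14|19)=-1; (−1)^{3·3·9}·(+1)^3·(-1)^3 = +1.
(-10374, -133 / ℚ) ramifies at {2, 3, 7, ∞}: a division algebra.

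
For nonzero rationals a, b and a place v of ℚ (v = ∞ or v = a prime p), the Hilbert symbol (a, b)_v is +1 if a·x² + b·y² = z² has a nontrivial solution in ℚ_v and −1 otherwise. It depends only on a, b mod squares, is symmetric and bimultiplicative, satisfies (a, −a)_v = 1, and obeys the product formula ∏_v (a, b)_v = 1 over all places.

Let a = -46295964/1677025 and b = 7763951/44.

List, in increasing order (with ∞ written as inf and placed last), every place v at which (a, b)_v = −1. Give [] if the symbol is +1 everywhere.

Mod squares: a ≡ -2431, b ≡ 46189. Check v ∈ {∞, 2, 3, 5, 7, 11, 13, 17, 19, 23, 37, 43}.
v=5: a=5^-2·(≡1), b=5^0·(≡4) mod 5; (1|5)=+1, (4|5)=+1; (−1)^{-2·0·2}·(+1)^0·(+1)^-2 = +1.
v=37: a=37^-2·(≡16), b=37^0·(≡8) mod 37; (16|37)=+1, (8|37)=-1; (−1)^{-2·0·18}·(+1)^0·(-1)^-2 = +1.
v=43: a=43^0·(≡39), b=43^2·(≡28) mod 43; (39|43)=-1, (28|43)=-1; (−1)^{0·2·21}·(-1)^2·(-1)^0 = +1.
v=23: a=23^2·(≡15), b=23^0·(≡22) mod 23; (15|23)=-1, (22|23)=-1; (−1)^{2·0·11}·(-1)^0·(-1)^2 = +1.
v=3: a=3^2·(≡2), b=3^0·(≡1) mod 3; (2|3)=-1, (1|3)=+1; (−1)^{2·0·1}·(-1)^0·(+1)^2 = +1.
v=11: a=11^1·(≡7), b=11^-1·(≡2) mod 11; (7|11)=-1, (2|11)=-1; (−1)^{1·-1·5}·(-1)^-1·(-1)^1 = -1.
v=17: a=17^1·(≡12), b=17^1·(≡10) mod 17; (12|17)=-1, (10|17)=-1; (−1)^{1·1·8}·(-1)^1·(-1)^1 = +1.
v=2: v_2(a)=2, v_2(b)=-2; units ≡ 1, 5 (mod 8); ε·ε+αω+βω = 0·0+2·1+-2·0 ≡ 0  ⇒  (a,b)_2 = +1.
v=19: a=19^0·(≡7), b=19^1·(≡12) mod 19; (7|19)=+1, (12|19)=-1; (−1)^{0·1·9}·(+1)^1·(-1)^0 = +1.
v=13: a=13^1·(≡8), b=13^1·(≡4) mod 13; (8|13)=-1, (4|13)=+1; (−1)^{1·1·6}·(-1)^1·(+1)^1 = -1.
v=∞: -2431 < 0 and 46189 > 0  ⇒  (a,b)_∞ = +1.
v=7: a=7^-2·(≡3), b=7^0·(≡3) mod 7; (3|7)=-1, (3|7)=-1; (−1)^{-2·0·3}·(-1)^0·(-1)^-2 = +1.
(-2431, 46189 / ℚ) ramifies at {11, 13}: a division algebra.

[11, 13]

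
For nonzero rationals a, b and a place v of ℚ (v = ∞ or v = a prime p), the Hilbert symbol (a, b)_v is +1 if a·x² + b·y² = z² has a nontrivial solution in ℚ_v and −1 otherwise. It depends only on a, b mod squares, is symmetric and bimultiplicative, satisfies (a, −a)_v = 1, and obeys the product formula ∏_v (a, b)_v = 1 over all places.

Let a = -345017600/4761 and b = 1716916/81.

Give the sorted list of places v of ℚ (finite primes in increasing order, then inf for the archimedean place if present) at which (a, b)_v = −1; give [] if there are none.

(a, b) ≡ (-53909, 1189) mod (ℚ^×)²; places V = {2, 3, 5, 19, 23, 29, 31, 37, 41, 47, ∞}.
(a,b)_31: α=1, u≡8; β=0, v≡30 (mod 31); (8|31)=+1, (30|31)=-1; sign (−1)^0·+1^0·-1^1 = -1.
(a,b)_3: α=-2, u≡1; β=-4, v≡1 (mod 3); (1|3)=+1, (1|3)=+1; sign (−1)^0·+1^-4·+1^-2 = +1.
(a,b)_∞: sgn(-53909)=−, sgn(1189)=+, so +1.
(a,b)_29: α=0, u≡8; β=1, v≡12 (mod 29); (8|29)=-1, (12|29)=-1; sign (−1)^0·-1^1·-1^0 = -1.
(a,b)_41: α=0, u≡13; β=1, v≡26 (mod 41); (13|41)=-1, (26|41)=-1; sign (−1)^0·-1^1·-1^0 = -1.
(a,b)_2: α=8, β=2; u≡3, v≡5 (mod 8); ε(u)ε(v)=1·0, αω(v)=8·1, βω(u)=2·1; sum ≡ 0  ⇒  +1.
(a,b)_37: α=1, u≡5; β=0, v≡6 (mod 37); (5|37)=-1, (6|37)=-1; sign (−1)^0·-1^0·-1^1 = -1.
(a,b)_47: α=1, u≡16; β=0, v≡14 (mod 47); (16|47)=+1, (14|47)=+1; sign (−1)^0·+1^0·+1^1 = +1.
(a,b)_19: α=0, u≡12; β=2, v≡5 (mod 19); (12|19)=-1, (5|19)=+1; sign (−1)^0·-1^2·+1^0 = +1.
(a,b)_5: α=2, u≡1; β=0, v≡1 (mod 5); (1|5)=+1, (1|5)=+1; sign (−1)^0·+1^0·+1^2 = +1.
(a,b)_23: α=-2, u≡2; β=0, v≡1 (mod 23); (2|23)=+1, (1|23)=+1; sign (−1)^0·+1^0·+1^-2 = +1.
(-53909, 1189 / ℚ) ramifies at {29, 31, 37, 41}: a division algebra.

[29, 31, 37, 41]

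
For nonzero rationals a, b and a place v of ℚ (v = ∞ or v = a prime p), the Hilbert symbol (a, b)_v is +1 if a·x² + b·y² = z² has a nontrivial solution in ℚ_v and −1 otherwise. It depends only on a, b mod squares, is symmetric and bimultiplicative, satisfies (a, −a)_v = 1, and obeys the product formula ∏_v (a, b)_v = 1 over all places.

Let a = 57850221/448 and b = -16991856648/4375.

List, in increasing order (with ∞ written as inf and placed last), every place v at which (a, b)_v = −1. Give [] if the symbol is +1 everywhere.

(a, b) ≡ (19803, -693966) mod (ℚ^×)²; places V = {2, 3, 5, 7, 11, 13, 23, 31, 41, ∞}.
(a,b)_3: α=1, u≡1; β=5, v≡2 (mod 3); (1|3)=+1, (2|3)=-1; sign (−1)^1·+1^5·-1^1 = +1.
(a,b)_2: α=-6, β=3; u≡3, v≡1 (mod 8); ε(u)ε(v)=1·0, αω(v)=-6·0, βω(u)=3·1; sum ≡ 1  ⇒  -1.
(a,b)_5: α=0, u≡2; β=-4, v≡1 (mod 5); (2|5)=-1, (1|5)=+1; sign (−1)^0·-1^-4·+1^0 = +1.
(a,b)_11: α=2, u≡1; β=0, v≡10 (mod 11); (1|11)=+1, (10|11)=-1; sign (−1)^0·+1^0·-1^2 = +1.
(a,b)_31: α=0, u≡7; β=1, v≡27 (mod 31); (7|31)=+1, (27|31)=-1; sign (−1)^0·+1^1·-1^0 = +1.
(a,b)_7: α=-1, u≡2; β=-1, v≡5 (mod 7); (2|7)=+1, (5|7)=-1; sign (−1)^1·+1^-1·-1^-1 = +1.
(a,b)_∞: sgn(19803)=+, sgn(-693966)=−, so +1.
(a,b)_41: α=1, u≡25; β=1, v≡26 (mod 41); (25|41)=+1, (26|41)=-1; sign (−1)^0·+1^1·-1^1 = -1.
(a,b)_23: α=1, u≡14; β=2, v≡6 (mod 23); (14|23)=-1, (6|23)=+1; sign (−1)^0·-1^2·+1^1 = +1.
(a,b)_13: α=2, u≡1; β=1, v≡1 (mod 13); (1|13)=+1, (1|13)=+1; sign (−1)^0·+1^1·+1^2 = +1.
(19803, -693966 / ℚ) ramifies at {2, 41}: a division algebra.

[2, 41]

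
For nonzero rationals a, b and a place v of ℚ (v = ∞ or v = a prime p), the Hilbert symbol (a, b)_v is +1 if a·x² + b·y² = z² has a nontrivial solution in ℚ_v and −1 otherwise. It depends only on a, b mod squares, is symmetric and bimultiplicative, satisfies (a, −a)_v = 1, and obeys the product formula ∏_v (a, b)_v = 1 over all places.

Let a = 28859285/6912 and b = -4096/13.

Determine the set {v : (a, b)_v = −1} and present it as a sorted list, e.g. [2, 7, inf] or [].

Mod squares: a ≡ 10455, b ≡ -13. Check v ∈ {∞, 2, 3, 5, 7, 13, 17, 41}.
v=5: a=5^1·(≡1), b=5^0·(≡3) mod 5; (1|5)=+1, (3|5)=-1; (−1)^{1·0·2}·(+1)^0·(-1)^1 = -1.
v=∞: 10455 > 0 and -13 < 0  ⇒  (a,b)_∞ = +1.
v=3: a=3^-3·(≡2), b=3^0·(≡2) mod 3; (2|3)=-1, (2|3)=-1; (−1)^{-3·0·1}·(-1)^0·(-1)^-3 = -1.
v=13: a=13^2·(≡4), b=13^-1·(≡12) mod 13; (4|13)=+1, (12|13)=+1; (−1)^{2·-1·6}·(+1)^-1·(+1)^2 = +1.
v=41: a=41^1·(≡5), b=41^0·(≡35) mod 41; (5|41)=+1, (35|41)=-1; (−1)^{1·0·20}·(+1)^0·(-1)^1 = -1.
v=7: a=7^2·(≡2), b=7^0·(≡1) mod 7; (2|7)=+1, (1|7)=+1; (−1)^{2·0·3}·(+1)^0·(+1)^2 = +1.
v=2: v_2(a)=-8, v_2(b)=12; units ≡ 7, 3 (mod 8); ε·ε+αω+βω = 1·1+-8·1+12·0 ≡ 1  ⇒  (a,b)_2 = -1.
v=17: a=17^1·(≡7), b=17^0·(≡4) mod 17; (7|17)=-1, (4|17)=+1; (−1)^{1·0·8}·(-1)^0·(+1)^1 = +1.
Ram(10455, -13) = {2, 3, 5, 41}; no ℚ_2-point on the conic.

[2, 3, 5, 41]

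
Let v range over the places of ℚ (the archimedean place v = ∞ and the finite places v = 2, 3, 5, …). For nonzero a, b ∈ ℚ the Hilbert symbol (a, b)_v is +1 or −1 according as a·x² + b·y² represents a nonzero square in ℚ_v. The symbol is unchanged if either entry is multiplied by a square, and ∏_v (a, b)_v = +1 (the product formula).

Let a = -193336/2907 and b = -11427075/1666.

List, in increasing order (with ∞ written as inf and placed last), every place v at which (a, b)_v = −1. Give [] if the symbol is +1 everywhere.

[13, 17, 19, inf]

(a, b) ≡ (-92378, -21318) mod (ℚ^×)²; places V = {2, 3, 5, 7, 11, 13, 17, 19, ∞}.
(a,b)_19: α=-1, u≡8; β=1, v≡3 (mod 19); (8|19)=-1, (3|19)=-1; sign (−1)^1·-1^1·-1^-1 = -1.
(a,b)_5: α=0, u≡2; β=2, v≡2 (mod 5); (2|5)=-1, (2|5)=-1; sign (−1)^0·-1^2·-1^0 = +1.
(a,b)_3: α=-2, u≡1; β=7, v≡1 (mod 3); (1|3)=+1, (1|3)=+1; sign (−1)^0·+1^7·+1^-2 = +1.
(a,b)_2: α=3, β=-1; u≡3, v≡5 (mod 8); ε(u)ε(v)=1·0, αω(v)=3·1, βω(u)=-1·1; sum ≡ 0  ⇒  +1.
(a,b)_17: α=-1, u≡5; β=-1, v≡8 (mod 17); (5|17)=-1, (8|17)=+1; sign (−1)^0·-1^-1·+1^-1 = -1.
(a,b)_7: α=0, u≡2; β=-2, v≡2 (mod 7); (2|7)=+1, (2|7)=+1; sign (−1)^0·+1^-2·+1^0 = +1.
(a,b)_∞: sgn(-92378)=−, sgn(-21318)=−, so -1.
(a,b)_13: α=3, u≡2; β=0, v≡8 (mod 13); (2|13)=-1, (8|13)=-1; sign (−1)^0·-1^0·-1^3 = -1.
(a,b)_11: α=1, u≡8; β=1, v≡3 (mod 11); (8|11)=-1, (3|11)=+1; sign (−1)^1·-1^1·+1^1 = +1.
(-92378, -21318 / ℚ) ramifies at {13, 17, 19, ∞}: a division algebra.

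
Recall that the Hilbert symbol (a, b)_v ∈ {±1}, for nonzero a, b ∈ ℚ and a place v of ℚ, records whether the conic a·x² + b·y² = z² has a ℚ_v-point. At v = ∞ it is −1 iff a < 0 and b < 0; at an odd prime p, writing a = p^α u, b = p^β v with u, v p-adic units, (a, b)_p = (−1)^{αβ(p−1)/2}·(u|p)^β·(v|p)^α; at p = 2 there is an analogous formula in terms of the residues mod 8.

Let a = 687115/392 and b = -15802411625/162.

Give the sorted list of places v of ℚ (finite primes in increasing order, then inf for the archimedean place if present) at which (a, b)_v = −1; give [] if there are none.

[]

Mod squares: a ≡ 1430, b ≡ -4374370. Check v ∈ {∞, 2, 3, 5, 7, 11, 13, 17, 19, 23, 31}.
v=31: a=31^2·(≡28), b=31^0·(≡19) mod 31; (28|31)=+1, (19|31)=+1; (−1)^{2·0·15}·(+1)^0·(+1)^2 = +1.
v=19: a=19^0·(≡11), b=19^1·(≡3) mod 19; (11|19)=+1, (3|19)=-1; (−1)^{0·1·9}·(+1)^1·(-1)^0 = +1.
v=13: a=13^1·(≡5), b=13^1·(≡6) mod 13; (5|13)=-1, (6|13)=-1; (−1)^{1·1·6}·(-1)^1·(-1)^1 = +1.
v=5: a=5^1·(≡4), b=5^3·(≡1) mod 5; (4|5)=+1, (1|5)=+1; (−1)^{1·3·2}·(+1)^3·(+1)^1 = +1.
v=7: a=7^-2·(≡2), b=7^1·(≡4) mod 7; (2|7)=+1, (4|7)=+1; (−1)^{-2·1·3}·(+1)^1·(+1)^-2 = +1.
v=17: a=17^0·(≡9), b=17^2·(≡16) mod 17; (9|17)=+1, (16|17)=+1; (−1)^{0·2·8}·(+1)^2·(+1)^0 = +1.
v=23: a=23^0·(≡13), b=23^1·(≡7) mod 23; (13|23)=+1, (7|23)=-1; (−1)^{0·1·11}·(+1)^1·(-1)^0 = +1.
v=2: v_2(a)=-3, v_2(b)=-1; units ≡ 3, 7 (mod 8); ε·ε+αω+βω = 1·1+-3·0+-1·1 ≡ 0  ⇒  (a,b)_2 = +1.
v=∞: 1430 > 0 and -4374370 < 0  ⇒  (a,b)_∞ = +1.
v=11: a=11^1·(≡1), b=11^1·(≡8) mod 11; (1|11)=+1, (8|11)=-1; (−1)^{1·1·5}·(+1)^1·(-1)^1 = +1.
v=3: a=3^0·(≡2), b=3^-4·(≡2) mod 3; (2|3)=-1, (2|3)=-1; (−1)^{0·-4·1}·(-1)^-4·(-1)^0 = +1.
Every local symbol is +1, so the conic 1430·x² + -4374370·y² = z² has ℚ_v-points for all v and hence a ℚ-point; (a, b / ℚ) ≅ M_2(ℚ).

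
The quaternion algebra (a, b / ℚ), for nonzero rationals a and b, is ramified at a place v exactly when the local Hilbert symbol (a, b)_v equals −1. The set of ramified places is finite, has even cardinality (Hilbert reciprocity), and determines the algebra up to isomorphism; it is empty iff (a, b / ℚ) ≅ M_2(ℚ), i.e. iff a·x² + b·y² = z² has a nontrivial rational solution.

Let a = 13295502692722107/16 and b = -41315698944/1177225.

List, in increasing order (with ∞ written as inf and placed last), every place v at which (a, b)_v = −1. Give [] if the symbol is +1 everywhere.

[2, 11, 13, 31, 37, 43]

(a, b) ≡ (3453307, -62049) mod (ℚ^×)²; places V = {2, 3, 5, 7, 11, 13, 17, 19, 31, 37, 41, 43, ∞}.
(a,b)_37: α=2, u≡22; β=1, v≡12 (mod 37); (22|37)=-1, (12|37)=+1; sign (−1)^0·-1^1·+1^2 = -1.
(a,b)_7: α=0, u≡2; β=-2, v≡5 (mod 7); (2|7)=+1, (5|7)=-1; sign (−1)^0·+1^-2·-1^0 = +1.
(a,b)_31: α=1, u≡20; β=-2, v≡27 (mod 31); (20|31)=+1, (27|31)=-1; sign (−1)^0·+1^-2·-1^1 = -1.
(a,b)_11: α=1, u≡2; β=0, v≡6 (mod 11); (2|11)=-1, (6|11)=-1; sign (−1)^0·-1^0·-1^1 = -1.
(a,b)_13: α=3, u≡9; β=1, v≡6 (mod 13); (9|13)=+1, (6|13)=-1; sign (−1)^0·+1^1·-1^3 = -1.
(a,b)_17: α=0, u≡5; β=2, v≡1 (mod 17); (5|17)=-1, (1|17)=+1; sign (−1)^0·-1^2·+1^0 = +1.
(a,b)_∞: sgn(3453307)=+, sgn(-62049)=−, so +1.
(a,b)_5: α=0, u≡2; β=-2, v≡4 (mod 5); (2|5)=-1, (4|5)=+1; sign (−1)^0·-1^-2·+1^0 = +1.
(a,b)_19: α=1, u≡2; β=0, v≡6 (mod 19); (2|19)=-1, (6|19)=+1; sign (−1)^0·-1^0·+1^1 = +1.
(a,b)_43: α=2, u≡32; β=1, v≡29 (mod 43); (32|43)=-1, (29|43)=-1; sign (−1)^0·-1^1·-1^2 = -1.
(a,b)_3: α=2, u≡1; β=3, v≡2 (mod 3); (1|3)=+1, (2|3)=-1; sign (−1)^0·+1^3·-1^2 = +1.
(a,b)_2: α=-4, β=8; u≡3, v≡7 (mod 8); ε(u)ε(v)=1·1, αω(v)=-4·0, βω(u)=8·1; sum ≡ 1  ⇒  -1.
(a,b)_41: α=1, u≡3; β=0, v≡32 (mod 41); (3|41)=-1, (32|41)=+1; sign (−1)^0·-1^0·+1^1 = +1.
|Ram(3453307, -62049)| = 6, even; anisotropic at {2, 11, 13, 31, 37, 43}.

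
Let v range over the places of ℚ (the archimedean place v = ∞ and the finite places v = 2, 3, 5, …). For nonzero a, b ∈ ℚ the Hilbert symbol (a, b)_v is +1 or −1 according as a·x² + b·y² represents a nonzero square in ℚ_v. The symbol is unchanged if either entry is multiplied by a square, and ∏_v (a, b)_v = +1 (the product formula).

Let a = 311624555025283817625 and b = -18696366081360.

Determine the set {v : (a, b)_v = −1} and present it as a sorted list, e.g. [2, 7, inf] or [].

[3, 5, 7, 19]

(a, b) ≡ (21945, -85) mod (ℚ^×)²; places V = {2, 3, 5, 7, 11, 17, 19, ∞}.
(a,b)_17: α=6, u≡2; β=3, v≡6 (mod 17); (2|17)=+1, (6|17)=-1; sign (−1)^0·+1^3·-1^6 = +1.
(a,b)_7: α=5, u≡3; β=0, v≡5 (mod 7); (3|7)=-1, (5|7)=-1; sign (−1)^0·-1^0·-1^5 = -1.
(a,b)_3: α=5, u≡1; β=2, v≡2 (mod 3); (1|3)=+1, (2|3)=-1; sign (−1)^0·+1^2·-1^5 = -1.
(a,b)_∞: sgn(21945)=+, sgn(-85)=−, so +1.
(a,b)_11: α=3, u≡5; β=4, v≡4 (mod 11); (5|11)=+1, (4|11)=+1; sign (−1)^0·+1^4·+1^3 = +1.
(a,b)_2: α=0, β=4; u≡1, v≡3 (mod 8); ε(u)ε(v)=0·1, αω(v)=0·1, βω(u)=4·0; sum ≡ 0  ⇒  +1.
(a,b)_5: α=3, u≡1; β=1, v≡3 (mod 5); (1|5)=+1, (3|5)=-1; sign (−1)^0·+1^1·-1^3 = -1.
(a,b)_19: α=1, u≡13; β=2, v≡14 (mod 19); (13|19)=-1, (14|19)=-1; sign (−1)^0·-1^2·-1^1 = -1.
(21945, -85 / ℚ) ramifies at {3, 5, 7, 19}: a division algebra.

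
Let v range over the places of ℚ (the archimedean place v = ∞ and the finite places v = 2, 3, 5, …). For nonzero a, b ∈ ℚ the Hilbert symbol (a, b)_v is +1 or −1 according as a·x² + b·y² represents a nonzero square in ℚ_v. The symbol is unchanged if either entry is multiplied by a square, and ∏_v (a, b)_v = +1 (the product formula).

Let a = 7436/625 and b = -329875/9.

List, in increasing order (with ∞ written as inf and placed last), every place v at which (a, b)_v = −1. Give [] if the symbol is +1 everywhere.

[13, 29]

(a, b) ≡ (11, -13195) mod (ℚ^×)²; places V = {2, 3, 5, 7, 11, 13, 29, ∞}.
(a,b)_13: α=2, u≡5; β=1, v≡3 (mod 13); (5|13)=-1, (3|13)=+1; sign (−1)^0·-1^1·+1^2 = -1.
(a,b)_2: α=2, β=0; u≡3, v≡5 (mod 8); ε(u)ε(v)=1·0, αω(v)=2·1, βω(u)=0·1; sum ≡ 0  ⇒  +1.
(a,b)_7: α=0, u≡1; β=1, v≡3 (mod 7); (1|7)=+1, (3|7)=-1; sign (−1)^0·+1^1·-1^0 = +1.
(a,b)_29: α=0, u≡8; β=1, v≡25 (mod 29); (8|29)=-1, (25|29)=+1; sign (−1)^0·-1^1·+1^0 = -1.
(a,b)_11: α=1, u≡3; β=0, v≡9 (mod 11); (3|11)=+1, (9|11)=+1; sign (−1)^0·+1^0·+1^1 = +1.
(a,b)_∞: sgn(11)=+, sgn(-13195)=−, so +1.
(a,b)_5: α=-4, u≡1; β=3, v≡4 (mod 5); (1|5)=+1, (4|5)=+1; sign (−1)^0·+1^3·+1^-4 = +1.
(a,b)_3: α=0, u≡2; β=-2, v≡2 (mod 3); (2|3)=-1, (2|3)=-1; sign (−1)^0·-1^-2·-1^0 = +1.
(11, -13195 / ℚ) ramifies at {13, 29}: a division algebra.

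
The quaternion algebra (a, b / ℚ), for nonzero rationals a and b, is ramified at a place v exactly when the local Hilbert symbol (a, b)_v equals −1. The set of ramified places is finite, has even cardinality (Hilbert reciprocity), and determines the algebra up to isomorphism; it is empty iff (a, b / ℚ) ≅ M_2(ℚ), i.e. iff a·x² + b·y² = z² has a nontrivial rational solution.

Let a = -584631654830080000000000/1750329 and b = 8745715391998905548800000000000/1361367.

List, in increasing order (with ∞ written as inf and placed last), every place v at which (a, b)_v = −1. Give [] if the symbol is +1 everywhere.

Mod squares: a ≡ -418, b ≡ 170980810. Check v ∈ {∞, 2, 3, 5, 7, 11, 13, 19, 29, 31}.
v=7: a=7^-4·(≡4), b=7^-5·(≡4) mod 7; (4|7)=+1, (4|7)=+1; (−1)^{-4·-5·3}·(+1)^-5·(+1)^-4 = +1.
v=29: a=29^2·(≡11), b=29^3·(≡4) mod 29; (11|29)=-1, (4|29)=+1; (−1)^{2·3·14}·(-1)^3·(+1)^2 = -1.
v=2: v_2(a)=21, v_2(b)=29; units ≡ 7, 5 (mod 8); ε·ε+αω+βω = 1·0+21·1+29·0 ≡ 1  ⇒  (a,b)_2 = -1.
v=∞: -418 < 0 and 170980810 > 0  ⇒  (a,b)_∞ = +1.
v=31: a=31^2·(≡20), b=31^3·(≡12) mod 31; (20|31)=+1, (12|31)=-1; (−1)^{2·3·15}·(+1)^3·(-1)^2 = +1.
v=3: a=3^-6·(≡2), b=3^-4·(≡1) mod 3; (2|3)=-1, (1|3)=+1; (−1)^{-6·-4·1}·(-1)^-4·(+1)^-6 = +1.
v=13: a=13^2·(≡8), b=13^3·(≡1) mod 13; (8|13)=-1, (1|13)=+1; (−1)^{2·3·6}·(-1)^3·(+1)^2 = -1.
v=5: a=5^10·(≡2), b=5^11·(≡2) mod 5; (2|5)=-1, (2|5)=-1; (−1)^{10·11·2}·(-1)^11·(-1)^10 = -1.
v=11: a=11^1·(≡2), b=11^1·(≡2) mod 11; (2|11)=-1, (2|11)=-1; (−1)^{1·1·5}·(-1)^1·(-1)^1 = -1.
v=19: a=19^1·(≡11), b=19^1·(≡11) mod 19; (11|19)=+1, (11|19)=+1; (−1)^{1·1·9}·(+1)^1·(+1)^1 = -1.
(-418, 170980810 / ℚ) ramifies at {2, 5, 11, 13, 19, 29}: a division algebra.

[2, 5, 11, 13, 19, 29]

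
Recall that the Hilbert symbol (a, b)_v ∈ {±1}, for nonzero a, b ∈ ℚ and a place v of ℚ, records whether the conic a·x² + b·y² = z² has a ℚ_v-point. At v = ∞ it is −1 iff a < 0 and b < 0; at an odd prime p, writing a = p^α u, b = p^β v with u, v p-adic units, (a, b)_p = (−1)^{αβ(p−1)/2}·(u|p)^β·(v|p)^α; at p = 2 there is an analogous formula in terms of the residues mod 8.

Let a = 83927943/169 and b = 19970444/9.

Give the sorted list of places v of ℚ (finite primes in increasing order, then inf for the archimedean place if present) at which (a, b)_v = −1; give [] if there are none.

[2, 11, 13, 17, 19, 31]

(a, b) ≡ (9325327, 4992611) mod (ℚ^×)²; places V = {2, 3, 11, 13, 17, 19, 23, 29, 31, 41, ∞}.
(a,b)_∞: sgn(9325327)=+, sgn(4992611)=+, so +1.
(a,b)_19: α=0, u≡8; β=1, v≡8 (mod 19); (8|19)=-1, (8|19)=-1; sign (−1)^0·-1^1·-1^0 = -1.
(a,b)_17: α=0, u≡3; β=1, v≡13 (mod 17); (3|17)=-1, (13|17)=+1; sign (−1)^0·-1^1·+1^0 = -1.
(a,b)_23: α=1, u≡20; β=0, v≡3 (mod 23); (20|23)=-1, (3|23)=+1; sign (−1)^0·-1^0·+1^1 = +1.
(a,b)_31: α=1, u≡11; β=0, v≡3 (mod 31); (11|31)=-1, (3|31)=-1; sign (−1)^0·-1^0·-1^1 = -1.
(a,b)_2: α=0, β=2; u≡7, v≡3 (mod 8); ε(u)ε(v)=1·1, αω(v)=0·1, βω(u)=2·0; sum ≡ 1  ⇒  -1.
(a,b)_13: α=-2, u≡8; β=1, v≡12 (mod 13); (8|13)=-1, (12|13)=+1; sign (−1)^0·-1^1·+1^-2 = -1.
(a,b)_41: α=1, u≡36; β=1, v≡5 (mod 41); (36|41)=+1, (5|41)=+1; sign (−1)^0·+1^1·+1^1 = +1.
(a,b)_29: α=1, u≡15; β=1, v≡26 (mod 29); (15|29)=-1, (26|29)=-1; sign (−1)^0·-1^1·-1^1 = +1.
(a,b)_3: α=2, u≡1; β=-2, v≡2 (mod 3); (1|3)=+1, (2|3)=-1; sign (−1)^0·+1^-2·-1^2 = +1.
(a,b)_11: α=1, u≡1; β=0, v≡6 (mod 11); (1|11)=+1, (6|11)=-1; sign (−1)^0·+1^0·-1^1 = -1.
|Ram(9325327, 4992611)| = 6, even; anisotropic at {2, 11, 13, 17, 19, 31}.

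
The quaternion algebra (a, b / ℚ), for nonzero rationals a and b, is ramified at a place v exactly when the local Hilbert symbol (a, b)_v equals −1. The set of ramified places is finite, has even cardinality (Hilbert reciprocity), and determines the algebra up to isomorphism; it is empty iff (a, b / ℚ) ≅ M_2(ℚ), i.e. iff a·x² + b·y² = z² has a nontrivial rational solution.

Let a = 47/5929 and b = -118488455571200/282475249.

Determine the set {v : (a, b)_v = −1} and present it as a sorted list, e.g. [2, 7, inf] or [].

[13, 29]

(a, b) ≡ (47, -8381087) mod (ℚ^×)²; places V = {2, 5, 7, 11, 13, 29, 43, 47, ∞}.
(a,b)_47: α=1, u≡27; β=3, v≡11 (mod 47); (27|47)=+1, (11|47)=-1; sign (−1)^1·+1^3·-1^1 = +1.
(a,b)_∞: sgn(47)=+, sgn(-8381087)=−, so +1.
(a,b)_7: α=-2, u≡6; β=-10, v≡6 (mod 7); (6|7)=-1, (6|7)=-1; sign (−1)^0·-1^-10·-1^-2 = +1.
(a,b)_11: α=-2, u≡5; β=1, v≡3 (mod 11); (5|11)=+1, (3|11)=+1; sign (−1)^0·+1^1·+1^-2 = +1.
(a,b)_5: α=0, u≡3; β=2, v≡3 (mod 5); (3|5)=-1, (3|5)=-1; sign (−1)^0·-1^2·-1^0 = +1.
(a,b)_43: α=0, u≡25; β=1, v≡31 (mod 43); (25|43)=+1, (31|43)=+1; sign (−1)^0·+1^1·+1^0 = +1.
(a,b)_29: α=0, u≡17; β=1, v≡12 (mod 29); (17|29)=-1, (12|29)=-1; sign (−1)^0·-1^1·-1^0 = -1.
(a,b)_2: α=0, β=8; u≡7, v≡1 (mod 8); ε(u)ε(v)=1·0, αω(v)=0·0, βω(u)=8·0; sum ≡ 0  ⇒  +1.
(a,b)_13: α=0, u≡8; β=1, v≡3 (mod 13); (8|13)=-1, (3|13)=+1; sign (−1)^0·-1^1·+1^0 = -1.
(47, -8381087 / ℚ) ramifies at {13, 29}: a division algebra.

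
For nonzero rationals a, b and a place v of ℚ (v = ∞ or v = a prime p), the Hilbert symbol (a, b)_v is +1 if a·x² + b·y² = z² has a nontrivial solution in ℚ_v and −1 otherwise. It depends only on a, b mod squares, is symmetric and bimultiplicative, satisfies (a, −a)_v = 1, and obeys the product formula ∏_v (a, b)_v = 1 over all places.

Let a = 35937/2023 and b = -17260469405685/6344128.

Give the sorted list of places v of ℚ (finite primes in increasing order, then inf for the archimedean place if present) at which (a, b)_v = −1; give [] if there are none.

[3, 7]

Mod squares: a ≡ 231, b ≡ -1155. Check v ∈ {∞, 2, 3, 5, 7, 11, 17}.
v=7: a=7^-1·(≡3), b=7^-3·(≡6) mod 7; (3|7)=-1, (6|7)=-1; (−1)^{-1·-3·3}·(-1)^-3·(-1)^-1 = -1.
v=3: a=3^3·(≡2), b=3^11·(≡2) mod 3; (2|3)=-1, (2|3)=-1; (−1)^{3·11·1}·(-1)^11·(-1)^3 = -1.
v=17: a=17^-2·(≡12), b=17^-2·(≡13) mod 17; (12|17)=-1, (13|17)=+1; (−1)^{-2·-2·8}·(-1)^-2·(+1)^-2 = +1.
v=2: v_2(a)=0, v_2(b)=-6; units ≡ 7, 5 (mod 8); ε·ε+αω+βω = 1·0+0·1+-6·0 ≡ 0  ⇒  (a,b)_2 = +1.
v=5: a=5^0·(≡4), b=5^1·(≡1) mod 5; (4|5)=+1, (1|5)=+1; (−1)^{0·1·2}·(+1)^1·(+1)^0 = +1.
v=11: a=11^3·(≡6), b=11^7·(≡4) mod 11; (6|11)=-1, (4|11)=+1; (−1)^{3·7·5}·(-1)^7·(+1)^3 = +1.
v=∞: 231 > 0 and -1155 < 0  ⇒  (a,b)_∞ = +1.
(231, -1155 / ℚ) ramifies at {3, 7}: a division algebra.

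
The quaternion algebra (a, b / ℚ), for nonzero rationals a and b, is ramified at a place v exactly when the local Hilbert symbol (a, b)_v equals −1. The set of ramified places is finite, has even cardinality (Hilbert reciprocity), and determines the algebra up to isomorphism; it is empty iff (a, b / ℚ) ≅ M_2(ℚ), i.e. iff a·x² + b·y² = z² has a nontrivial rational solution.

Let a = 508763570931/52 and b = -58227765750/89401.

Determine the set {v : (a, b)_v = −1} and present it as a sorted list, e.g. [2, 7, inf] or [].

Mod squares: a ≡ 143, b ≡ -14630. Check v ∈ {∞, 2, 3, 5, 7, 11, 13, 19, 23}.
v=13: a=13^-1·(≡11), b=13^-2·(≡6) mod 13; (11|13)=-1, (6|13)=-1; (−1)^{-1·-2·6}·(-1)^-2·(-1)^-1 = -1.
v=∞: 143 > 0 and -14630 < 0  ⇒  (a,b)_∞ = +1.
v=2: v_2(a)=-2, v_2(b)=1; units ≡ 7, 5 (mod 8); ε·ε+αω+βω = 1·0+-2·1+1·0 ≡ 0  ⇒  (a,b)_2 = +1.
v=23: a=23^0·(≡11), b=23^-2·(≡14) mod 23; (11|23)=-1, (14|23)=-1; (−1)^{0·-2·11}·(-1)^-2·(-1)^0 = +1.
v=11: a=11^3·(≡2), b=11^1·(≡4) mod 11; (2|11)=-1, (4|11)=+1; (−1)^{3·1·5}·(-1)^1·(+1)^3 = +1.
v=7: a=7^6·(≡5), b=7^3·(≡3) mod 7; (5|7)=-1, (3|7)=-1; (−1)^{6·3·3}·(-1)^3·(-1)^6 = -1.
v=5: a=5^0·(≡3), b=5^3·(≡4) mod 5; (3|5)=-1, (4|5)=+1; (−1)^{0·3·2}·(-1)^3·(+1)^0 = -1.
v=3: a=3^2·(≡2), b=3^2·(≡1) mod 3; (2|3)=-1, (1|3)=+1; (−1)^{2·2·1}·(-1)^2·(+1)^2 = +1.
v=19: a=19^2·(≡2), b=19^3·(≡17) mod 19; (2|19)=-1, (17|19)=+1; (−1)^{2·3·9}·(-1)^3·(+1)^2 = -1.
(143, -14630 / ℚ) ramifies at {5, 7, 13, 19}: a division algebra.

[5, 7, 13, 19]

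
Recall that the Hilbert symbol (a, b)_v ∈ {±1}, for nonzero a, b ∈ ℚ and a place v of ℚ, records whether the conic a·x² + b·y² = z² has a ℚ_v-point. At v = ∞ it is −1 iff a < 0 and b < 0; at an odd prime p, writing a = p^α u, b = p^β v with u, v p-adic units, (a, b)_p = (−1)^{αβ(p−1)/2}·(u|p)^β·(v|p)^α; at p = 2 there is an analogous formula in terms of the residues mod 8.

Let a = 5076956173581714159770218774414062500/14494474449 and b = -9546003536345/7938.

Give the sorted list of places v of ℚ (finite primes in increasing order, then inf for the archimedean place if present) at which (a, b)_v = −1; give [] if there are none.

[17, 19]

Mod squares: a ≡ 209, b ≡ -74290. Check v ∈ {∞, 2, 3, 5, 7, 11, 13, 17, 19, 23, 37, 41}.
v=13: a=13^-2·(≡9), b=13^0·(≡11) mod 13; (9|13)=+1, (11|13)=-1; (−1)^{-2·0·6}·(+1)^0·(-1)^-2 = +1.
v=23: a=23^6·(≡6), b=23^3·(≡18) mod 23; (6|23)=+1, (18|23)=+1; (−1)^{6·3·11}·(+1)^3·(+1)^6 = +1.
v=2: v_2(a)=2, v_2(b)=-1; units ≡ 1, 7 (mod 8); ε·ε+αω+βω = 0·1+2·0+-1·0 ≡ 0  ⇒  (a,b)_2 = +1.
v=7: a=7^-6·(≡5), b=7^-2·(≡4) mod 7; (5|7)=-1, (4|7)=+1; (−1)^{-6·-2·3}·(-1)^-2·(+1)^-6 = +1.
v=19: a=19^1·(≡4), b=19^1·(≡16) mod 19; (4|19)=+1, (16|19)=+1; (−1)^{1·1·9}·(+1)^1·(+1)^1 = -1.
v=37: a=37^2·(≡19), b=37^0·(≡15) mod 37; (19|37)=-1, (15|37)=-1; (−1)^{2·0·18}·(-1)^0·(-1)^2 = +1.
v=∞: 209 > 0 and -74290 < 0  ⇒  (a,b)_∞ = +1.
v=5: a=5^14·(≡1), b=5^1·(≡2) mod 5; (1|5)=+1, (2|5)=-1; (−1)^{14·1·2}·(+1)^1·(-1)^14 = +1.
v=11: a=11^3·(≡8), b=11^0·(≡3) mod 11; (8|11)=-1, (3|11)=+1; (−1)^{3·0·5}·(-1)^0·(+1)^3 = +1.
v=41: a=41^2·(≡9), b=41^2·(≡21) mod 41; (9|41)=+1, (21|41)=+1; (−1)^{2·2·20}·(+1)^2·(+1)^2 = +1.
v=3: a=3^-6·(≡2), b=3^-4·(≡2) mod 3; (2|3)=-1, (2|3)=-1; (−1)^{-6·-4·1}·(-1)^-4·(-1)^-6 = +1.
v=17: a=17^6·(≡11), b=17^3·(≡15) mod 17; (11|17)=-1, (15|17)=+1; (−1)^{6·3·8}·(-1)^3·(+1)^6 = -1.
(209, -74290 / ℚ) ramifies at {17, 19}: a division algebra.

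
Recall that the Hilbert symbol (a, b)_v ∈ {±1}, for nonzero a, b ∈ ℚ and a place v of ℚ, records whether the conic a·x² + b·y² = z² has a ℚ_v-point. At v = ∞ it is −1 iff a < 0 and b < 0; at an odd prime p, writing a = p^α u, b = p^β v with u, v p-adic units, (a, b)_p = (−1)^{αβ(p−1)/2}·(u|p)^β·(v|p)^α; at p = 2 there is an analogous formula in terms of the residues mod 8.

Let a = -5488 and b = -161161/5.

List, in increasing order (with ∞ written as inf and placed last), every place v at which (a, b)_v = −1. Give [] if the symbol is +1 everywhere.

[5, 7, 13, inf]

Mod squares: a ≡ -7, b ≡ -16445. Check v ∈ {∞, 2, 5, 7, 11, 13, 23}.
v=7: a=7^3·(≡5), b=7^2·(≡3) mod 7; (5|7)=-1, (3|7)=-1; (−1)^{3·2·3}·(-1)^2·(-1)^3 = -1.
v=2: v_2(a)=4, v_2(b)=0; units ≡ 1, 3 (mod 8); ε·ε+αω+βω = 0·1+4·1+0·0 ≡ 0  ⇒  (a,b)_2 = +1.
v=23: a=23^0·(≡9), b=23^1·(≡20) mod 23; (9|23)=+1, (20|23)=-1; (−1)^{0·1·11}·(+1)^1·(-1)^0 = +1.
v=5: a=5^0·(≡2), b=5^-1·(≡4) mod 5; (2|5)=-1, (4|5)=+1; (−1)^{0·-1·2}·(-1)^-1·(+1)^0 = -1.
v=11: a=11^0·(≡1), b=11^1·(≡9) mod 11; (1|11)=+1, (9|11)=+1; (−1)^{0·1·5}·(+1)^1·(+1)^0 = +1.
v=13: a=13^0·(≡11), b=13^1·(≡1) mod 13; (11|13)=-1, (1|13)=+1; (−1)^{0·1·6}·(-1)^1·(+1)^0 = -1.
v=∞: -7 < 0 and -16445 < 0  ⇒  (a,b)_∞ = -1.
|Ram(-7, -16445)| = 4, even; anisotropic at {5, 7, 13, ∞}.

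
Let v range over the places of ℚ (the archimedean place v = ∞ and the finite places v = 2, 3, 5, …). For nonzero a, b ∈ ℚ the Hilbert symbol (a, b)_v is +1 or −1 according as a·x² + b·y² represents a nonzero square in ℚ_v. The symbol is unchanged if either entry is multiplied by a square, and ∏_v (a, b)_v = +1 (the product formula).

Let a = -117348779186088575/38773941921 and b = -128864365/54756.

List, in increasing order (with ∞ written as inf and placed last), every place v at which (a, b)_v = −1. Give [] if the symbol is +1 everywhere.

(a, b) ≡ (-47, -7285) mod (ℚ^×)²; places V = {2, 3, 5, 7, 11, 13, 17, 19, 31, 47, ∞}.
(a,b)_19: α=6, u≡18; β=2, v≡6 (mod 19); (18|19)=-1, (6|19)=+1; sign (−1)^0·-1^2·+1^6 = +1.
(a,b)_31: α=2, u≡17; β=1, v≡3 (mod 31); (17|31)=-1, (3|31)=-1; sign (−1)^0·-1^1·-1^2 = -1.
(a,b)_13: α=-2, u≡11; β=-2, v≡6 (mod 13); (11|13)=-1, (6|13)=-1; sign (−1)^0·-1^-2·-1^-2 = +1.
(a,b)_17: α=-2, u≡15; β=0, v≡13 (mod 17); (15|17)=+1, (13|17)=+1; sign (−1)^0·+1^0·+1^-2 = +1.
(a,b)_47: α=3, u≡33; β=1, v≡44 (mod 47); (33|47)=-1, (44|47)=-1; sign (−1)^1·-1^1·-1^3 = -1.
(a,b)_11: α=-2, u≡8; β=0, v≡7 (mod 11); (8|11)=-1, (7|11)=-1; sign (−1)^0·-1^0·-1^-2 = +1.
(a,b)_3: α=-8, u≡1; β=-4, v≡2 (mod 3); (1|3)=+1, (2|3)=-1; sign (−1)^0·+1^-4·-1^-8 = +1.
(a,b)_7: α=0, u≡1; β=2, v≡4 (mod 7); (1|7)=+1, (4|7)=+1; sign (−1)^0·+1^2·+1^0 = +1.
(a,b)_∞: sgn(-47)=−, sgn(-7285)=−, so -1.
(a,b)_5: α=2, u≡2; β=1, v≡2 (mod 5); (2|5)=-1, (2|5)=-1; sign (−1)^0·-1^1·-1^2 = -1.
(a,b)_2: α=0, β=-2; u≡1, v≡3 (mod 8); ε(u)ε(v)=0·1, αω(v)=0·1, βω(u)=-2·0; sum ≡ 0  ⇒  +1.
Ram(-47, -7285) = {5, 31, 47, ∞}; no ℚ_5-point on the conic.

[5, 31, 47, inf]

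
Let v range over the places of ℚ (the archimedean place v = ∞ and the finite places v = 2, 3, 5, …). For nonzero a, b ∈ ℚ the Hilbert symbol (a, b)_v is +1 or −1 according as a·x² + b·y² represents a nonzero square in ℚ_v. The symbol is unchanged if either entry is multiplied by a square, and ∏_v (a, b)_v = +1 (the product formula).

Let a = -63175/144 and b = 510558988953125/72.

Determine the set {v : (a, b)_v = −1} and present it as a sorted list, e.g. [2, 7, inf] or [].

Mod squares: a ≡ -7, b ≡ 10234. Check v ∈ {∞, 2, 3, 5, 7, 17, 19, 43}.
v=43: a=43^0·(≡31), b=43^1·(≡31) mod 43; (31|43)=+1, (31|43)=+1; (−1)^{0·1·21}·(+1)^1·(+1)^0 = +1.
v=17: a=17^0·(≡6), b=17^1·(≡12) mod 17; (6|17)=-1, (12|17)=-1; (−1)^{0·1·8}·(-1)^1·(-1)^0 = -1.
v=3: a=3^-2·(≡2), b=3^-2·(≡1) mod 3; (2|3)=-1, (1|3)=+1; (−1)^{-2·-2·1}·(-1)^-2·(+1)^-2 = +1.
v=19: a=19^2·(≡10), b=19^4·(≡8) mod 19; (10|19)=-1, (8|19)=-1; (−1)^{2·4·9}·(-1)^4·(-1)^2 = +1.
v=∞: -7 < 0 and 10234 > 0  ⇒  (a,b)_∞ = +1.
v=7: a=7^1·(≡3), b=7^3·(≡3) mod 7; (3|7)=-1, (3|7)=-1; (−1)^{1·3·3}·(-1)^3·(-1)^1 = -1.
v=5: a=5^2·(≡2), b=5^6·(≡4) mod 5; (2|5)=-1, (4|5)=+1; (−1)^{2·6·2}·(-1)^6·(+1)^2 = +1.
v=2: v_2(a)=-4, v_2(b)=-3; units ≡ 1, 5 (mod 8); ε·ε+αω+βω = 0·0+-4·1+-3·0 ≡ 0  ⇒  (a,b)_2 = +1.
Ram(-7, 10234) = {7, 17}; no ℚ_7-point on the conic.

[7, 17]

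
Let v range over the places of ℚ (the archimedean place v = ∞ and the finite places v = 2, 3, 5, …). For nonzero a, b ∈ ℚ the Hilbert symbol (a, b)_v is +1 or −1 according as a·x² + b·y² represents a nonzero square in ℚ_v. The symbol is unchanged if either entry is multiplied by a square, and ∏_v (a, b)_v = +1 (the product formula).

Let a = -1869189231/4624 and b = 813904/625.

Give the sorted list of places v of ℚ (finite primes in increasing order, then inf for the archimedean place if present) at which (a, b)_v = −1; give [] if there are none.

(a, b) ≡ (-39, 301) mod (ℚ^×)²; places V = {2, 3, 5, 7, 13, 17, 23, 43, ∞}.
(a,b)_23: α=2, u≡5; β=0, v≡18 (mod 23); (5|23)=-1, (18|23)=+1; sign (−1)^0·-1^0·+1^2 = +1.
(a,b)_∞: sgn(-39)=−, sgn(301)=+, so +1.
(a,b)_3: α=1, u≡2; β=0, v≡1 (mod 3); (2|3)=-1, (1|3)=+1; sign (−1)^0·-1^0·+1^1 = +1.
(a,b)_2: α=-4, β=4; u≡1, v≡5 (mod 8); ε(u)ε(v)=0·0, αω(v)=-4·1, βω(u)=4·0; sum ≡ 0  ⇒  +1.
(a,b)_5: α=0, u≡1; β=-4, v≡4 (mod 5); (1|5)=+1, (4|5)=+1; sign (−1)^0·+1^-4·+1^0 = +1.
(a,b)_7: α=2, u≡3; β=1, v≡1 (mod 7); (3|7)=-1, (1|7)=+1; sign (−1)^0·-1^1·+1^2 = -1.
(a,b)_13: α=1, u≡1; β=2, v≡6 (mod 13); (1|13)=+1, (6|13)=-1; sign (−1)^0·+1^2·-1^1 = -1.
(a,b)_17: α=-2, u≡12; β=0, v≡14 (mod 17); (12|17)=-1, (14|17)=-1; sign (−1)^0·-1^0·-1^-2 = +1.
(a,b)_43: α=2, u≡36; β=1, v≡34 (mod 43); (36|43)=+1, (34|43)=-1; sign (−1)^0·+1^1·-1^2 = +1.
|Ram(-39, 301)| = 2, even; anisotropic at {7, 13}.

[7, 13]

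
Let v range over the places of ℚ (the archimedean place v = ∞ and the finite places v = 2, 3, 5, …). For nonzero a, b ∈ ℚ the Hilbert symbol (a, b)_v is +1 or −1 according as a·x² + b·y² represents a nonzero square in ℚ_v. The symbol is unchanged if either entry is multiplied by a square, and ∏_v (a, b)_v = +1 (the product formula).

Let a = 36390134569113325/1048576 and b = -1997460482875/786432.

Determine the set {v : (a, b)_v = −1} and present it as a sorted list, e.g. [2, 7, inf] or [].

[5, 11]

Mod squares: a ≡ 13, b ≡ -2145. Check v ∈ {∞, 2, 3, 5, 7, 11, 13, 31}.
v=5: a=5^2·(≡3), b=5^3·(≡1) mod 5; (3|5)=-1, (1|5)=+1; (−1)^{2·3·2}·(-1)^3·(+1)^2 = -1.
v=11: a=11^4·(≡6), b=11^3·(≡9) mod 11; (6|11)=-1, (9|11)=+1; (−1)^{4·3·5}·(-1)^3·(+1)^4 = -1.
v=∞: 13 > 0 and -2145 < 0  ⇒  (a,b)_∞ = +1.
v=31: a=31^4·(≡13), b=31^4·(≡14) mod 31; (13|31)=-1, (14|31)=+1; (−1)^{4·4·15}·(-1)^4·(+1)^4 = +1.
v=2: v_2(a)=-20, v_2(b)=-18; units ≡ 5, 7 (mod 8); ε·ε+αω+βω = 0·1+-20·0+-18·1 ≡ 0  ⇒  (a,b)_2 = +1.
v=7: a=7^2·(≡5), b=7^0·(≡1) mod 7; (5|7)=-1, (1|7)=+1; (−1)^{2·0·3}·(-1)^0·(+1)^2 = +1.
v=13: a=13^3·(≡1), b=13^1·(≡9) mod 13; (1|13)=+1, (9|13)=+1; (−1)^{3·1·6}·(+1)^1·(+1)^3 = +1.
v=3: a=3^0·(≡1), b=3^-1·(≡2) mod 3; (1|3)=+1, (2|3)=-1; (−1)^{0·-1·1}·(+1)^-1·(-1)^0 = +1.
|Ram(13, -2145)| = 2, even; anisotropic at {5, 11}.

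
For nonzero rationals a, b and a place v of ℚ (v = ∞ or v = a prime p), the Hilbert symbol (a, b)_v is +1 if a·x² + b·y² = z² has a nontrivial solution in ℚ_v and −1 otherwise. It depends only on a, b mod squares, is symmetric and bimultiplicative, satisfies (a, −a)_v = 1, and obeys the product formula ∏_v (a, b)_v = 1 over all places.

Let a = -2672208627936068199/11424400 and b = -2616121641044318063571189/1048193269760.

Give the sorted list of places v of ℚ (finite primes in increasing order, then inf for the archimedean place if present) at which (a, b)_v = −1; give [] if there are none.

[3, 19, 23, 29, 31, inf]

(a, b) ≡ (-53751, -1691275215) mod (ℚ^×)²; places V = {2, 3, 5, 7, 11, 13, 19, 23, 29, 31, 41, ∞}.
(a,b)_∞: sgn(-53751)=−, sgn(-1691275215)=−, so -1.
(a,b)_11: α=2, u≡2; β=4, v≡2 (mod 11); (2|11)=-1, (2|11)=-1; sign (−1)^0·-1^4·-1^2 = +1.
(a,b)_31: α=4, u≡21; β=5, v≡2 (mod 31); (21|31)=-1, (2|31)=+1; sign (−1)^0·-1^5·+1^4 = -1.
(a,b)_3: α=1, u≡2; β=3, v≡2 (mod 3); (2|3)=-1, (2|3)=-1; sign (−1)^1·-1^3·-1^1 = -1.
(a,b)_23: α=3, u≡1; β=3, v≡2 (mod 23); (1|23)=+1, (2|23)=+1; sign (−1)^1·+1^3·+1^3 = -1.
(a,b)_2: α=-4, β=-20; u≡1, v≡1 (mod 8); ε(u)ε(v)=0·0, αω(v)=-4·0, βω(u)=-20·0; sum ≡ 0  ⇒  +1.
(a,b)_41: α=1, u≡4; β=1, v≡32 (mod 41); (4|41)=+1, (32|41)=+1; sign (−1)^0·+1^1·+1^1 = +1.
(a,b)_13: α=-4, u≡10; β=-4, v≡8 (mod 13); (10|13)=+1, (8|13)=-1; sign (−1)^0·+1^-4·-1^-4 = +1.
(a,b)_5: α=-2, u≡1; β=-1, v≡3 (mod 5); (1|5)=+1, (3|5)=-1; sign (−1)^0·+1^-1·-1^-2 = +1.
(a,b)_19: α=1, u≡3; β=1, v≡10 (mod 19); (3|19)=-1, (10|19)=-1; sign (−1)^1·-1^1·-1^1 = -1.
(a,b)_7: α=0, u≡1; β=-1, v≡2 (mod 7); (1|7)=+1, (2|7)=+1; sign (−1)^0·+1^-1·+1^0 = +1.
(a,b)_29: α=2, u≡2; β=3, v≡1 (mod 29); (2|29)=-1, (1|29)=+1; sign (−1)^0·-1^3·+1^2 = -1.
(-53751, -1691275215 / ℚ) ramifies at {3, 19, 23, 29, 31, ∞}: a division algebra.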